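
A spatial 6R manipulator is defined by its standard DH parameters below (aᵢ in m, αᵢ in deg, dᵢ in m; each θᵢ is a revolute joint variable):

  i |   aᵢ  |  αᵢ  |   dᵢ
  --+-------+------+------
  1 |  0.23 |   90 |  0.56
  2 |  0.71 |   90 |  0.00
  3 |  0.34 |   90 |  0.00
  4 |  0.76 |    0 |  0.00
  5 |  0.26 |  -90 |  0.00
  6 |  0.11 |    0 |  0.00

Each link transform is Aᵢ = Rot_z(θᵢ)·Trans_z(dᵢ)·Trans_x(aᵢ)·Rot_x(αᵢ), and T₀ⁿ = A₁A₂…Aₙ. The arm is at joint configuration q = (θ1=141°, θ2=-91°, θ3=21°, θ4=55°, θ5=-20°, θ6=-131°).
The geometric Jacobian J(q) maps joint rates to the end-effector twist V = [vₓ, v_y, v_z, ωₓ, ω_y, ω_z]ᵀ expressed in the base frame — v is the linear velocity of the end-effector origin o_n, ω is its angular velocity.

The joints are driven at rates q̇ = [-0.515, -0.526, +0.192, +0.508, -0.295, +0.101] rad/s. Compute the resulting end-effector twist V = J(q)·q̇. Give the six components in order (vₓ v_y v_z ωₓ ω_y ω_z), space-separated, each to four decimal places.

0.8087 -0.9452 0.7600 -0.2555 -0.7526 -0.5325

o_n = [0.5714, -0.1337, -1.0348]
J₁: ẑ×o_n = [0.1337, 0.5714, -0.0000], ω = ẑ
J2: z=[0.6293, 0.7771, 0.0000] o=[-0.1787, 0.1447, 0.5600] → [-1.2394, 1.0036, -0.7582, 0.6293, 0.7771, 0.0000]
J3: z=[0.7770, -0.6292, 0.0175] o=[-0.1691, 0.1369, -0.1499] → [0.5615, 0.7005, 0.2557, 0.7770, -0.6292, 0.0175]
J4: z=[-0.5827, -0.7295, -0.3583] o=[-0.0881, 0.2282, -0.4673] → [0.2843, -0.5670, 0.6920, -0.5827, -0.7295, -0.3583]
J5: z=[-0.5827, -0.7295, -0.3583] o=[0.4994, -0.0466, -0.8633] → [0.0939, -0.1257, 0.1033, -0.5827, -0.7295, -0.3583]
J6: z=[0.4999, -0.6693, 0.5497] o=[0.6661, -0.0833, -1.0595] → [0.0111, -0.0644, -0.0885, 0.4999, -0.6693, 0.5497]
V = J·q̇ = [0.8087, -0.9452, 0.7600, -0.2555, -0.7526, -0.5325]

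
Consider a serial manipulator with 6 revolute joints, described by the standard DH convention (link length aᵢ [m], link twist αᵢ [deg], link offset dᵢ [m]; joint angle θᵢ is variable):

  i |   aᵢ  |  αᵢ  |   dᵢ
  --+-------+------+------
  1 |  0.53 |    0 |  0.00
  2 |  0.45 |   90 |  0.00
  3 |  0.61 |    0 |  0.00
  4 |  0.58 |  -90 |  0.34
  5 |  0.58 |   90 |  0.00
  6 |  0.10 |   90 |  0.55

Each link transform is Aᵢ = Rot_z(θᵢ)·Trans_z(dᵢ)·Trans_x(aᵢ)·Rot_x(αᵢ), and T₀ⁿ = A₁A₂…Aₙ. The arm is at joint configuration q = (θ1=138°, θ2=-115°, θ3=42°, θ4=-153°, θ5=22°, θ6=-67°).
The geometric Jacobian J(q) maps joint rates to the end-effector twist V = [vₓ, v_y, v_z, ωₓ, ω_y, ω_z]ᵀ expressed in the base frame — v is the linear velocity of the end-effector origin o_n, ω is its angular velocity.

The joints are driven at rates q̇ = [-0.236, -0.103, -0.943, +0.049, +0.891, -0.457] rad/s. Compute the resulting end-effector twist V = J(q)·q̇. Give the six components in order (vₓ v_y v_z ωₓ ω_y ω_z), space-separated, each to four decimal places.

-1.0785 0.2160 -0.1034 0.3073 1.5620 -0.4985

o_n = [0.1514, -0.0853, -0.8285]
J₁: ẑ×o_n = [0.0853, 0.1514, -0.0000], ω = ẑ
J2: z=[0.0000, 0.0000, 1.0000] o=[-0.3939, 0.3546, 0.0000] → [0.4400, 0.5452, -0.0000, 0.0000, 0.0000, 1.0000]
J3: z=[0.3907, -0.9205, 0.0000] o=[0.0204, 0.5305, 0.0000] → [0.7627, 0.3237, -0.1200, 0.3907, -0.9205, 0.0000]
J4: z=[0.3907, -0.9205, 0.0000] o=[0.4376, 0.7076, 0.4082] → [1.1384, 0.4832, -0.5733, 0.3907, -0.9205, 0.0000]
J5: z=[0.8594, 0.3648, -0.3584] o=[0.3792, 0.3134, -0.1333] → [-0.3965, 0.6791, -0.2596, 0.8594, 0.3648, -0.3584]
J6: z=[0.2387, -0.9059, -0.3497] o=[0.1169, 0.4381, -0.6354] → [-0.0080, 0.0340, -0.0937, 0.2387, -0.9059, -0.3497]
V = J·q̇ = [-1.0785, 0.2160, -0.1034, 0.3073, 1.5620, -0.4985]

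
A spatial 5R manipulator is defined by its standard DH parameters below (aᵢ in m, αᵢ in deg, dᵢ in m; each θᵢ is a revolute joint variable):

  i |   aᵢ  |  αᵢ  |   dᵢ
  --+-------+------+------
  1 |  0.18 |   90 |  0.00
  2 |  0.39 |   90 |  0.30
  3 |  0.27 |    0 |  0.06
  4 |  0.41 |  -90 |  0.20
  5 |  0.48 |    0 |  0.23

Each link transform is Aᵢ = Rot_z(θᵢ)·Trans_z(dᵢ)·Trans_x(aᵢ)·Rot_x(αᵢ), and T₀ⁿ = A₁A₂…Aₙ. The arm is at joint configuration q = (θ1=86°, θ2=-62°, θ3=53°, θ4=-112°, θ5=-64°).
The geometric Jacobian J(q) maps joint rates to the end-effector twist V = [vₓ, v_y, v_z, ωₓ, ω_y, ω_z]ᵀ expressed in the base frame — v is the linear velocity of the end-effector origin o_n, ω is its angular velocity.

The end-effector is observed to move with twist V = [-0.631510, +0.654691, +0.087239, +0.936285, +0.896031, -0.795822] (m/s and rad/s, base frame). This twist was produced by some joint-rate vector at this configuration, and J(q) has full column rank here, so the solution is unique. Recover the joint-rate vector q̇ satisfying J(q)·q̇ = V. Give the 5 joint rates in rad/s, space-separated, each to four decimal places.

o_n = [0.1070, 0.0642, -1.2686]
J₁: ẑ×o_n = [-0.0642, 0.1070, 0.0000], ω = ẑ
J2: z=[0.9976, -0.0698, 0.0000] o=[0.0126, 0.1796, 0.0000] → [0.0885, 1.2655, -0.1085, 0.9976, -0.0698, 0.0000]
J3: z=[-0.0616, -0.8808, -0.4695] o=[0.3246, 0.3413, -0.3443] → [0.6840, 0.0452, -0.1746, -0.0616, -0.8808, -0.4695]
J4: z=[-0.0616, -0.8808, -0.4695] o=[0.5413, 0.3495, -0.5160] → [0.5290, 0.1575, -0.3650, -0.0616, -0.8808, -0.4695]
J5: z=[0.5419, 0.3655, -0.7568] o=[0.1853, 0.2967, -0.7963] → [-0.3487, 0.3152, -0.0974, 0.5419, 0.3655, -0.7568]
q̇ = J⁺·V = [-0.4020, 0.3920, -0.1110, -0.5510, 0.9310]

-0.4020 0.3920 -0.1110 -0.5510 0.9310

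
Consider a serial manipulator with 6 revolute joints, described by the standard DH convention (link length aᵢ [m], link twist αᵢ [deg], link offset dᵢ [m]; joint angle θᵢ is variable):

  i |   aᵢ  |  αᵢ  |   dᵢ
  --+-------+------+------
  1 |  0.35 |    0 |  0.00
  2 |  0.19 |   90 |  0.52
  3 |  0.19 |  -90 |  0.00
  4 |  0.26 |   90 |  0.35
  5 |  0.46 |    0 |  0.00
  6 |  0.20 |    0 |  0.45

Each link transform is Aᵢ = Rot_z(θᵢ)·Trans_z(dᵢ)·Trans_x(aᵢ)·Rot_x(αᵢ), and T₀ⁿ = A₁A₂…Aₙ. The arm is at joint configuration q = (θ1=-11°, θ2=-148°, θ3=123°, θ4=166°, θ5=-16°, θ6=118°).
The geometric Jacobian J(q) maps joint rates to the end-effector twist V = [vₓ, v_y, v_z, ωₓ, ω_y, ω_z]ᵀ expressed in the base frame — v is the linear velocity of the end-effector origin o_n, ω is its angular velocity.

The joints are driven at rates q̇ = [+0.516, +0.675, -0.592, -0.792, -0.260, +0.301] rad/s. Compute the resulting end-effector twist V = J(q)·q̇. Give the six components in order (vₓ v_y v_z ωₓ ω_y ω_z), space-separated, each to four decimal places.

o_n = [0.5339, -0.6326, 0.0050]
J₁: ẑ×o_n = [0.6326, 0.5339, -0.0000], ω = ẑ
J2: z=[0.0000, 0.0000, 1.0000] o=[0.3436, -0.0668, 0.0000] → [0.5658, 0.1904, -0.0000, 0.0000, 0.0000, 1.0000]
J3: z=[-0.3584, 0.9336, 0.0000] o=[0.1662, -0.1349, 0.5200] → [-0.4808, -0.1846, -0.1649, -0.3584, 0.9336, 0.0000]
J4: z=[0.7830, 0.3006, -0.5446] o=[0.2628, -0.0978, 0.6793] → [-0.4940, 0.3804, -0.5002, 0.7830, 0.3006, -0.5446]
J5: z=[0.4707, -0.8586, 0.2029] o=[0.4311, -0.1006, 0.2771] → [0.3416, 0.1490, -0.1622, 0.4707, -0.8586, 0.2029]
J6: z=[0.4707, -0.8586, 0.2029] o=[0.1520, -0.3223, -0.0136] → [0.0470, 0.0687, 0.1818, 0.4707, -0.8586, 0.2029]
V = J·q̇ = [1.3095, 0.1940, 0.5907, -0.3887, -0.8259, 1.6307]

1.3095 0.1940 0.5907 -0.3887 -0.8259 1.6307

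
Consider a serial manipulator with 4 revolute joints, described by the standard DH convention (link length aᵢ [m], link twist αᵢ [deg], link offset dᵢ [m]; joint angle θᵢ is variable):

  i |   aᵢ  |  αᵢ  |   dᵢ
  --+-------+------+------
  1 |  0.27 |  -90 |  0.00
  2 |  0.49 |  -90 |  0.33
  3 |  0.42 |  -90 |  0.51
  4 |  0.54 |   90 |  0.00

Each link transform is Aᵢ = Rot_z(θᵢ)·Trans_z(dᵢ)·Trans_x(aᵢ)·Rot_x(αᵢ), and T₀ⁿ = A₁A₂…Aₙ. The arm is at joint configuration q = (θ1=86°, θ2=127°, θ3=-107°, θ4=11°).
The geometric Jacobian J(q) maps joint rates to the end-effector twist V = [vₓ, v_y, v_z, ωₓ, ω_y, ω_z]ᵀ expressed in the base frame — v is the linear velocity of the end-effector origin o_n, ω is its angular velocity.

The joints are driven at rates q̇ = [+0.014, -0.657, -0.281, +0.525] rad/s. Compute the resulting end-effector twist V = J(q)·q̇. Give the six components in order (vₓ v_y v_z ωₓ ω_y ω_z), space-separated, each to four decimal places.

o_n = [-1.2483, -0.0959, 0.0754]
J₁: ẑ×o_n = [0.0959, -1.2483, 0.0000], ω = ẑ
J2: z=[-0.9976, 0.0698, 0.0000] o=[0.0188, 0.2693, 0.0000] → [0.0053, 0.0752, 0.4527, -0.9976, 0.0698, 0.0000]
J3: z=[-0.0557, -0.7967, 0.6018] o=[-0.3309, -0.0018, -0.3913] → [-0.3152, -0.5261, -0.7256, -0.0557, -0.7967, 0.6018]
J4: z=[-0.3318, -0.5537, -0.7637] o=[-0.7549, -0.3064, 0.0137] → [0.1266, 0.3973, -0.3431, -0.3318, -0.5537, -0.7637]
V = J·q̇ = [0.1529, 0.2895, -0.2737, 0.4969, -0.1127, -0.5561]

0.1529 0.2895 -0.2737 0.4969 -0.1127 -0.5561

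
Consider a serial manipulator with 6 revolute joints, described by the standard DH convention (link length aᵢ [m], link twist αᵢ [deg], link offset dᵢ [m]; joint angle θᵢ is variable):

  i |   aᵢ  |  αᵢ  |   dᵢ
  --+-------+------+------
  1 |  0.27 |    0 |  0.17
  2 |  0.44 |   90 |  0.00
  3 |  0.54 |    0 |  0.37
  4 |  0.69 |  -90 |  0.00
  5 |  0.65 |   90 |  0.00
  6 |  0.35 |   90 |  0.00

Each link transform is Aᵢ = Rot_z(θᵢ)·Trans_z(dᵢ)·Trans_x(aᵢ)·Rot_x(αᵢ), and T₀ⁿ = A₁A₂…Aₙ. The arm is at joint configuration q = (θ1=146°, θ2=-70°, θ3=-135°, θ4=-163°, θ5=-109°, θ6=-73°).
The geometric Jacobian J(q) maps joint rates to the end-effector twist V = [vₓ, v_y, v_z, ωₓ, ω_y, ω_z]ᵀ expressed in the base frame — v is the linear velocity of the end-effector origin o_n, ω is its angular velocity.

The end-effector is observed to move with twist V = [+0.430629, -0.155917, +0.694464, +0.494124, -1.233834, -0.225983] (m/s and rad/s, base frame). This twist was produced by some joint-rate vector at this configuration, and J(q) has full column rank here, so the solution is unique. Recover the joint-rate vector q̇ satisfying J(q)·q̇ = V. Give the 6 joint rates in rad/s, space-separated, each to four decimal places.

0.7350 -0.9450 0.9290 0.0280 0.9440 0.5500

o_n = [0.9615, 0.4353, 0.0240]
J₁: ẑ×o_n = [-0.4353, 0.9615, 0.0000], ω = ẑ
J2: z=[0.0000, 0.0000, 1.0000] o=[-0.2238, 0.1510, 0.1700] → [-0.2843, 1.1853, 0.0000, 0.0000, 0.0000, 1.0000]
J3: z=[0.9703, -0.2419, 0.0000] o=[-0.1174, 0.5779, 0.1700] → [0.0353, 0.1417, 0.1226, 0.9703, -0.2419, 0.0000]
J4: z=[0.9703, -0.2419, 0.0000] o=[0.1492, 0.1179, -0.2118] → [-0.0571, -0.2288, 0.5045, 0.9703, -0.2419, 0.0000]
J5: z=[-0.2136, -0.8567, 0.4695] o=[0.2276, 0.4322, 0.3974] → [0.3185, 0.2648, 0.6281, -0.2136, -0.8567, 0.4695]
J6: z=[-0.4233, -0.3519, -0.8348] o=[0.7999, 0.1871, 0.2105] → [0.2728, -0.2139, -0.0482, -0.4233, -0.3519, -0.8348]
q̇ = J⁺·V = [0.7350, -0.9450, 0.9290, 0.0280, 0.9440, 0.5500]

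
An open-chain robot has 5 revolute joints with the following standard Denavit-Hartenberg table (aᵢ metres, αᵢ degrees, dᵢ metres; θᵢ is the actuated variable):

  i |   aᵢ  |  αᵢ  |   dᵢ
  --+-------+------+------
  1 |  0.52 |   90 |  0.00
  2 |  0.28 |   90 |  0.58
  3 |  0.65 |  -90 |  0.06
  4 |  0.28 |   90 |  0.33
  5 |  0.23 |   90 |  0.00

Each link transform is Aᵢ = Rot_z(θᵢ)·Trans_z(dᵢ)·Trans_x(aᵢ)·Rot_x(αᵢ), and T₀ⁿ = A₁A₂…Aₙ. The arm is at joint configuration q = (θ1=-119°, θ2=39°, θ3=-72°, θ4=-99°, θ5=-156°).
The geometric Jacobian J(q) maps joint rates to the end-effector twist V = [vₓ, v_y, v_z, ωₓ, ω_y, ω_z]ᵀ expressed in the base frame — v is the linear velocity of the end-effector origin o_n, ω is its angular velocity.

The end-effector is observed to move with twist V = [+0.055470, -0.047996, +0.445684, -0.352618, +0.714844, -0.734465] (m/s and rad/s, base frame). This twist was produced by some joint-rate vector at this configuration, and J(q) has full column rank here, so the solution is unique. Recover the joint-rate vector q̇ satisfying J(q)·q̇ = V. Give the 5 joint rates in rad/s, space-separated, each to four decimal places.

o_n = [-0.5957, -0.9813, 0.3417]
J₁: ẑ×o_n = [0.9813, -0.5957, 0.0000], ω = ẑ
J2: z=[-0.8746, 0.4848, 0.0000] o=[-0.2521, -0.4548, 0.0000] → [0.1657, 0.2989, 0.6270, -0.8746, 0.4848, 0.0000]
J3: z=[-0.3051, -0.5504, -0.7771] o=[-0.8649, -0.3639, 0.1762] → [-0.5709, -0.1587, 0.3365, -0.3051, -0.5504, -0.7771]
J4: z=[-0.6286, -0.4966, 0.5985] o=[-0.4182, -0.8332, 0.2560] → [0.0460, -0.0523, 0.0049, -0.6286, -0.4966, 0.5985]
J5: z=[-0.6588, 0.7490, -0.0705] o=[-0.7413, -1.1199, 0.2301] → [0.0934, 0.0633, -0.2004, -0.6588, 0.7490, -0.0705]
q̇ = J⁺·V = [0.3170, 0.5350, 0.5990, -0.9280, 0.4330]

0.3170 0.5350 0.5990 -0.9280 0.4330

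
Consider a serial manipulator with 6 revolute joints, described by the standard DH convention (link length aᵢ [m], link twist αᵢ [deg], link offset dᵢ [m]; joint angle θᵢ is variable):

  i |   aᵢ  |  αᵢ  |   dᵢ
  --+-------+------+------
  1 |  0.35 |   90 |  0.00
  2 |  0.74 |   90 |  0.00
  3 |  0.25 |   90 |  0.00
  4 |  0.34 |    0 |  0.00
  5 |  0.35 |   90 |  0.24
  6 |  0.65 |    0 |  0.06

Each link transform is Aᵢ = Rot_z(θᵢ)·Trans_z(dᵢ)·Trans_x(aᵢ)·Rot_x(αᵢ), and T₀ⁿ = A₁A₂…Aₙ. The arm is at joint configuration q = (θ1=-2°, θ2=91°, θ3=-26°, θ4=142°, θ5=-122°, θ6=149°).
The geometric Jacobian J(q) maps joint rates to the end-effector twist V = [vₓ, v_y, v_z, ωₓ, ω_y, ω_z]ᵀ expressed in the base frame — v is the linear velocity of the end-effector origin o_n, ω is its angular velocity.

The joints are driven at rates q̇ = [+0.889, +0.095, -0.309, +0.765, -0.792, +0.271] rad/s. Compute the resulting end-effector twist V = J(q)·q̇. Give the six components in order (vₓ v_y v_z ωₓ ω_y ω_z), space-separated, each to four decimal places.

o_n = [0.4414, 0.4173, 0.3168]
J₁: ẑ×o_n = [-0.4173, 0.4414, 0.0000], ω = ẑ
J2: z=[-0.0349, -0.9994, 0.0000] o=[0.3498, -0.0122, 0.0000] → [-0.3166, 0.0111, 0.0766, -0.0349, -0.9994, 0.0000]
J3: z=[0.9992, -0.0349, 0.0175] o=[0.3369, -0.0118, 0.7399] → [0.0073, 0.4246, 0.4323, 0.9992, -0.0349, 0.0175]
J4: z=[0.0390, 0.8980, -0.4383] o=[0.3368, 0.0979, 0.9646] → [-0.4417, -0.0206, -0.0815, 0.0390, 0.8980, -0.4383]
J5: z=[0.0390, 0.8980, -0.4383] o=[0.5461, -0.0269, 0.7274] → [-0.1741, 0.0619, 0.1113, 0.0390, 0.8980, -0.4383]
J6: z=[-0.9391, 0.1828, 0.2910] o=[0.6749, 0.3287, 0.9199] → [-0.1360, -0.6343, -0.0405, -0.9391, 0.1828, 0.2910]
V = J·q̇ = [-0.6402, 0.0256, -0.2878, -0.5676, -0.0589, 0.9743]

-0.6402 0.0256 -0.2878 -0.5676 -0.0589 0.9743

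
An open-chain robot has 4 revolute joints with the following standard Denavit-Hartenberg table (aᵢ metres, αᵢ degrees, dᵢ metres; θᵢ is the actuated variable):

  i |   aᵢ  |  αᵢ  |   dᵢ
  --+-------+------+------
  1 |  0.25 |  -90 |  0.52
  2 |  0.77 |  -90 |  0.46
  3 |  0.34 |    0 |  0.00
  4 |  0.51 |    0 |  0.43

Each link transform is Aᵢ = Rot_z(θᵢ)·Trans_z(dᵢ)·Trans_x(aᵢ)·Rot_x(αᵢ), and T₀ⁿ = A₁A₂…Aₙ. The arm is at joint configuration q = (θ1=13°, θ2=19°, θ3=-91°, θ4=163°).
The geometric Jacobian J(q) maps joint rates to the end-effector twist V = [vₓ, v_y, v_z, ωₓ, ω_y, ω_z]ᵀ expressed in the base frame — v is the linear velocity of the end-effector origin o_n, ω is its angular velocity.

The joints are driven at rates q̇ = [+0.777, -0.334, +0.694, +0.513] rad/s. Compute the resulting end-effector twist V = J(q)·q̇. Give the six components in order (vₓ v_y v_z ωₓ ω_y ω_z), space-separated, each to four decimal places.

-0.4601 0.4854 0.3581 -0.3078 -0.4138 -0.3642

o_n = [0.8855, 0.5276, -0.1866]
J₁: ẑ×o_n = [-0.5276, 0.8855, 0.0000], ω = ẑ
J2: z=[-0.2250, 0.9744, 0.0000] o=[0.2436, 0.0562, 0.5200] → [-0.6885, -0.1590, -0.7315, -0.2250, 0.9744, 0.0000]
J3: z=[-0.3172, -0.0732, -0.9455] o=[0.8495, 0.6682, 0.2693] → [-0.0996, -0.1786, 0.0472, -0.3172, -0.0732, -0.9455]
J4: z=[-0.3172, -0.0732, -0.9455] o=[0.7676, 0.9982, 0.2712] → [-0.4114, -0.2567, 0.1579, -0.3172, -0.0732, -0.9455]
V = J·q̇ = [-0.4601, 0.4854, 0.3581, -0.3078, -0.4138, -0.3642]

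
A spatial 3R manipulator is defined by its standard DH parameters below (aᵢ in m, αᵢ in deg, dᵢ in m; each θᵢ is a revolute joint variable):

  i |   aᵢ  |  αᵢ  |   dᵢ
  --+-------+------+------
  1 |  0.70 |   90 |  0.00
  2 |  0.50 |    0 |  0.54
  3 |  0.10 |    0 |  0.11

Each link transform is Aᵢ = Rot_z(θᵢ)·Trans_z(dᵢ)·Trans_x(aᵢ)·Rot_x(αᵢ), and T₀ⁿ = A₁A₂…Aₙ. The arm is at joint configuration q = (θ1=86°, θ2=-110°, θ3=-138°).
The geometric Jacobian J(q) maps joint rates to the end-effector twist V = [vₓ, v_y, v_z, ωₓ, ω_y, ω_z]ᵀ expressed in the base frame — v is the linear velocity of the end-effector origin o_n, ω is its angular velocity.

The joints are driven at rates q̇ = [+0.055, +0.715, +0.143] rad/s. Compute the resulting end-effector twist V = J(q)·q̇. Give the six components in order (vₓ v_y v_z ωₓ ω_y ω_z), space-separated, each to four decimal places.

-0.0066 0.2933 -0.1544 0.8559 -0.0599 0.0550

o_n = [0.6827, 0.4450, -0.3771]
J₁: ẑ×o_n = [-0.4450, 0.6827, 0.0000], ω = ẑ
J2: z=[0.9976, -0.0698, 0.0000] o=[0.0488, 0.6983, 0.0000] → [0.0263, 0.3762, -0.2085, 0.9976, -0.0698, 0.0000]
J3: z=[0.9976, -0.0698, 0.0000] o=[0.5756, 0.4900, -0.4698] → [-0.0065, -0.0925, -0.0375, 0.9976, -0.0698, 0.0000]
V = J·q̇ = [-0.0066, 0.2933, -0.1544, 0.8559, -0.0599, 0.0550]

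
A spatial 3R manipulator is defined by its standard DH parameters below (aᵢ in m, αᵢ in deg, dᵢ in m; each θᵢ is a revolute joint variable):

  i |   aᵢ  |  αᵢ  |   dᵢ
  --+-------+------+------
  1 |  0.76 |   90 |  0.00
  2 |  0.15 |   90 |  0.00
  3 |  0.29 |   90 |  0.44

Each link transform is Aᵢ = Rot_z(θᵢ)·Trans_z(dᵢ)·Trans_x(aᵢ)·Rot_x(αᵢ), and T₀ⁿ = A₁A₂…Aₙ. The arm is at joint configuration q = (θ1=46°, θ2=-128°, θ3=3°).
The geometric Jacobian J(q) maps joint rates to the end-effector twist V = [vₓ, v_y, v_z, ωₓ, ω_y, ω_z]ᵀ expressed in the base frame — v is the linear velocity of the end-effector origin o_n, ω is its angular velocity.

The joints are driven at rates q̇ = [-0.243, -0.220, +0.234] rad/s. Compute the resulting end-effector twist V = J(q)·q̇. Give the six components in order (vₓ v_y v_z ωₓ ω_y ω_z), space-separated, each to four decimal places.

o_n = [0.1100, 0.0921, -0.0755]
J₁: ẑ×o_n = [-0.0921, 0.1100, 0.0000], ω = ẑ
J2: z=[0.7193, -0.6947, 0.0000] o=[0.5279, 0.5467, 0.0000] → [0.0525, 0.0543, -0.6174, 0.7193, -0.6947, 0.0000]
J3: z=[-0.5474, -0.5668, 0.6157] o=[0.4638, 0.4803, -0.1182] → [0.2148, -0.1945, 0.0120, -0.5474, -0.5668, 0.6157]
V = J·q̇ = [0.0611, -0.0842, 0.1386, -0.2863, 0.0202, -0.0989]

0.0611 -0.0842 0.1386 -0.2863 0.0202 -0.0989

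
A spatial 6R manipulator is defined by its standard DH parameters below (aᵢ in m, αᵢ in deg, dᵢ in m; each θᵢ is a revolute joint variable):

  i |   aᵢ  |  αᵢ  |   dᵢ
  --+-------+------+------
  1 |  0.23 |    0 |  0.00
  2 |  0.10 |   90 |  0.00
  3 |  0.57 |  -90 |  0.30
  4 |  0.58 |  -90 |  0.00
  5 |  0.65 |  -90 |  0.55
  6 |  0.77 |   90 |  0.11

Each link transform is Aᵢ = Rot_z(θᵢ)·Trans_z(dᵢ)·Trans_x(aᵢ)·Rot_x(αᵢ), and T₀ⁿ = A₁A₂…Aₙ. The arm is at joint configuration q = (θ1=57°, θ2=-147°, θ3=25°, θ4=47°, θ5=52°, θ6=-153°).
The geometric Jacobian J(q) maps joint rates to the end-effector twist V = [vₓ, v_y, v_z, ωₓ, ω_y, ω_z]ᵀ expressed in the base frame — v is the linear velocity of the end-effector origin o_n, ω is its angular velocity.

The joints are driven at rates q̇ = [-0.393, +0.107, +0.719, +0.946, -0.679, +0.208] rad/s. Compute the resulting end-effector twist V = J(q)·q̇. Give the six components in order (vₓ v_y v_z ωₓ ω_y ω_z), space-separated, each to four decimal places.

o_n = [0.7833, -0.1352, 0.0630]
J₁: ẑ×o_n = [0.1352, 0.7833, -0.0000], ω = ẑ
J2: z=[0.0000, 0.0000, 1.0000] o=[0.1253, 0.1929, 0.0000] → [0.3281, 0.6581, -0.0000, 0.0000, 0.0000, 1.0000]
J3: z=[-1.0000, -0.0000, 0.0000] o=[0.1253, 0.0929, 0.0000] → [-0.0000, 0.0630, 0.2281, -1.0000, -0.0000, 0.0000]
J4: z=[-0.0000, 0.4226, 0.9063] o=[-0.1747, -0.4237, 0.2409] → [-0.3366, 0.8683, -0.4049, -0.0000, 0.4226, 0.9063]
J5: z=[0.6820, 0.6628, -0.3091] o=[0.2495, -0.7822, 0.4081] → [-0.0287, 0.0703, 0.0874, 0.6820, 0.6628, -0.3091]
J6: z=[-0.5763, 0.2269, -0.7851] o=[0.9172, -0.8815, -0.1108] → [0.6253, 0.2053, -0.3997, -0.5763, 0.2269, -0.7851]
V = J·q̇ = [-0.1869, 0.6242, -0.3615, -1.3020, -0.0031, 0.6179]

-0.1869 0.6242 -0.3615 -1.3020 -0.0031 0.6179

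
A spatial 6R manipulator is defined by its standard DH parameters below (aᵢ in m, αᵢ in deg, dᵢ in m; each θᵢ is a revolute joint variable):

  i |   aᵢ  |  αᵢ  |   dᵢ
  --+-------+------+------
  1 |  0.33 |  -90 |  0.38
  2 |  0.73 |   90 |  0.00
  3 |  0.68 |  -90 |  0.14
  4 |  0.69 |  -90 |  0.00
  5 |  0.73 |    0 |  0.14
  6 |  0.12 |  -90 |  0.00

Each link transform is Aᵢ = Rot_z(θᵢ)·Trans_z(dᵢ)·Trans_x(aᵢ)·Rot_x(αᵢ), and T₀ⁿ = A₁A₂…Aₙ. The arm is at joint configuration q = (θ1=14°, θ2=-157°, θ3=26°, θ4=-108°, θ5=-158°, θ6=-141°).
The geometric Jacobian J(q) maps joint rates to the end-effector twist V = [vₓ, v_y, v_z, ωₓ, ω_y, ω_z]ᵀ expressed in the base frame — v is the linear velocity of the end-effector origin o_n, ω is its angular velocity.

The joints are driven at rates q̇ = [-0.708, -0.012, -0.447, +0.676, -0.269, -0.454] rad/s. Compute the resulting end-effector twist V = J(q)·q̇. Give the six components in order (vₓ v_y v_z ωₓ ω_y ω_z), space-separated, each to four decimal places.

o_n = [-1.1166, 0.2351, 0.6831]
J₁: ẑ×o_n = [-0.2351, -1.1166, 0.0000], ω = ẑ
J2: z=[-0.2419, 0.9703, 0.0000] o=[0.3202, 0.0798, 0.3800] → [0.2941, 0.0733, 1.3566, -0.2419, 0.9703, 0.0000]
J3: z=[-0.3791, -0.0945, -0.9205] o=[-0.3318, -0.0827, 0.6652] → [0.2909, 0.7292, -0.1947, -0.3791, -0.0945, -0.9205]
J4: z=[0.1741, 0.9697, -0.1713] o=[-1.0029, 0.0572, 0.7752] → [-0.0589, 0.0355, 0.1413, 0.1741, 0.9697, -0.1713]
J5: z=[-0.9815, 0.1850, 0.0495] o=[-1.0579, -0.0529, 0.0962] → [0.0943, 0.5731, -0.2718, -0.9815, 0.1850, 0.0495]
J6: z=[-0.9815, 0.1850, 0.0495] o=[-1.0937, 0.3461, 0.7223] → [-0.0018, -0.0397, 0.1132, -0.9815, 0.1850, 0.0495]
V = J·q̇ = [-0.0314, 0.3516, 0.1880, 0.9997, 0.5524, -0.4481]

-0.0314 0.3516 0.1880 0.9997 0.5524 -0.4481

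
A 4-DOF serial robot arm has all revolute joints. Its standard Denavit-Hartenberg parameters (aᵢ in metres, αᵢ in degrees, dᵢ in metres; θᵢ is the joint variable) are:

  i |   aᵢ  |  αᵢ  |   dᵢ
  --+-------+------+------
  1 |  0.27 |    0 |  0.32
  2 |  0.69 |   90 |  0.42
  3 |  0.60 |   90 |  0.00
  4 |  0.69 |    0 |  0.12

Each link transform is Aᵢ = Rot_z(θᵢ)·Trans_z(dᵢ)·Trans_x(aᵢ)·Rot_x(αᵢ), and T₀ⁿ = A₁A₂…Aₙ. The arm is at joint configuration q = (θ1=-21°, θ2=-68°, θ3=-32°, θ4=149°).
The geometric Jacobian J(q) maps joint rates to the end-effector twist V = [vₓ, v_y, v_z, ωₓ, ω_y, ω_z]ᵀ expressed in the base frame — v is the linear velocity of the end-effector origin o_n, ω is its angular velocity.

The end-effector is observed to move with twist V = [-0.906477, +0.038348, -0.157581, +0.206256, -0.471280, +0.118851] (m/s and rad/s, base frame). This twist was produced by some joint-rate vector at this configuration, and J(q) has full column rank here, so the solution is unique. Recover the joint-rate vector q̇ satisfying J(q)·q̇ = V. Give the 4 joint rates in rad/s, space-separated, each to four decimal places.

0.3010 -0.9420 -0.1980 -0.8960

o_n = [-0.0922, -0.7365, 0.6337]
J₁: ẑ×o_n = [0.7365, -0.0922, 0.0000], ω = ẑ
J2: z=[0.0000, 0.0000, 1.0000] o=[0.2521, -0.0968, 0.3200] → [0.6398, -0.3443, 0.0000, 0.0000, 0.0000, 1.0000]
J3: z=[-0.9998, -0.0175, 0.0000] o=[0.2641, -0.7867, 0.7400] → [0.0019, -0.1063, -0.0563, -0.9998, -0.0175, 0.0000]
J4: z=[-0.0092, 0.5298, -0.8480] o=[0.2730, -1.2954, 0.4220] → [0.5861, 0.3117, 0.1883, -0.0092, 0.5298, -0.8480]
q̇ = J⁺·V = [0.3010, -0.9420, -0.1980, -0.8960]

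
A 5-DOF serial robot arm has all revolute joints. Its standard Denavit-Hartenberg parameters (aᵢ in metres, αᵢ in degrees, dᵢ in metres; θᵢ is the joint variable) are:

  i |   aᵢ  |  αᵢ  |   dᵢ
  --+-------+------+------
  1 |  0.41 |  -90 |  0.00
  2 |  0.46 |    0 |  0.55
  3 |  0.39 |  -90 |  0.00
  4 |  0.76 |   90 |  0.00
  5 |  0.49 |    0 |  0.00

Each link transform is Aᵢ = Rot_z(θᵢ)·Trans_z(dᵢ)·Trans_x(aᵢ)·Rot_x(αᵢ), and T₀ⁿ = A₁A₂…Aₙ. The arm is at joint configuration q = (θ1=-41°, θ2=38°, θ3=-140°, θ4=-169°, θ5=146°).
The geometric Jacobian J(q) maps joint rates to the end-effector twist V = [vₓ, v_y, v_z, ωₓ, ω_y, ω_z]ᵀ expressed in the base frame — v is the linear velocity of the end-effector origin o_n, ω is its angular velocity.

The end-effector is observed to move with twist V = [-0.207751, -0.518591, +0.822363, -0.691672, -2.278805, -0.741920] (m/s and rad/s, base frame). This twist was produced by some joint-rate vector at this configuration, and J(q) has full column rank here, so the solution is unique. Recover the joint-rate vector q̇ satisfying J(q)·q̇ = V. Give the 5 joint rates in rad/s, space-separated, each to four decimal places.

o_n = [1.1837, -0.2108, -0.1844]
J₁: ẑ×o_n = [0.2108, 1.1837, -0.0000], ω = ẑ
J2: z=[0.6561, 0.7547, 0.0000] o=[0.3094, -0.2690, 0.0000] → [-0.1392, 0.1210, -0.6216, 0.6561, 0.7547, 0.0000]
J3: z=[0.6561, 0.7547, 0.0000] o=[0.9438, -0.0917, -0.2832] → [0.0745, -0.0648, -0.2591, 0.6561, 0.7547, 0.0000]
J4: z=[0.7382, -0.6417, 0.2079] o=[0.8826, -0.0385, 0.0983] → [0.2172, 0.2713, 0.0660, 0.7382, -0.6417, 0.2079]
J5: z=[-0.6141, -0.7669, -0.1866] o=[1.0948, -0.0308, -0.6315] → [-0.3764, 0.2579, 0.1786, -0.6141, -0.7669, -0.1866]
q̇ = J⁺·V = [-0.7960, -0.7030, -0.7020, 0.9630, 0.7830]

-0.7960 -0.7030 -0.7020 0.9630 0.7830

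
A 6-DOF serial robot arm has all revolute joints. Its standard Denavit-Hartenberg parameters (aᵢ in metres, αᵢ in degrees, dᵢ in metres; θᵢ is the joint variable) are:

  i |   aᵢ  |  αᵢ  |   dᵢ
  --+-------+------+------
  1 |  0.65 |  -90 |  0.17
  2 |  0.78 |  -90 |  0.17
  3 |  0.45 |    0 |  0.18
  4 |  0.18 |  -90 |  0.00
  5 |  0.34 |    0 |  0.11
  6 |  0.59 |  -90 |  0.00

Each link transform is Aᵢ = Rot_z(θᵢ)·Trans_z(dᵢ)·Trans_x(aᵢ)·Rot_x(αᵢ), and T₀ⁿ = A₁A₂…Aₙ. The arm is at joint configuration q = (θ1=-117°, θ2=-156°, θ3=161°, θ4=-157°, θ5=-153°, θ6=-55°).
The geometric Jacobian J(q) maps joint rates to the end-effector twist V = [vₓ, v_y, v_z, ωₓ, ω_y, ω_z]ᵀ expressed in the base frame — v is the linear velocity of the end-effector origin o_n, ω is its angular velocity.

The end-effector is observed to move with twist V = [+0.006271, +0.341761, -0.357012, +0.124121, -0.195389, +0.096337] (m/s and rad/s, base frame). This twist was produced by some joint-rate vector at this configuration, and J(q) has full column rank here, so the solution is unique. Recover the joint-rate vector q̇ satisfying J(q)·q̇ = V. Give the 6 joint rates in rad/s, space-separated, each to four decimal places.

o_n = [-0.4650, -0.8217, 0.1022]
J₁: ẑ×o_n = [0.8217, -0.4650, 0.0000], ω = ẑ
J2: z=[0.8910, -0.4540, 0.0000] o=[-0.2951, -0.5792, 0.1700] → [0.0308, 0.0604, -0.2933, 0.8910, -0.4540, 0.0000]
J3: z=[-0.1847, -0.3624, 0.9135] o=[0.1799, -0.0214, 0.4873] → [0.8706, -0.6603, -0.0860, -0.1847, -0.3624, 0.9135]
J4: z=[-0.1847, -0.3624, 0.9135] o=[-0.1604, -0.3665, 0.4786] → [0.5523, -0.3478, -0.0264, -0.1847, -0.3624, 0.9135]
J5: z=[-0.9178, 0.3961, -0.0284] o=[-0.0971, -0.2146, 0.5517] → [-0.1952, -0.4020, 0.7029, -0.9178, 0.3961, -0.0284]
J6: z=[-0.9178, 0.3961, -0.0284] o=[-0.3330, -0.4826, 0.5666] → [-0.1936, -0.4225, 0.3635, -0.9178, 0.3961, -0.0284]
q̇ = J⁺·V = [-0.2880, -0.4980, -0.3100, 0.7090, -0.7570, 0.0580]

-0.2880 -0.4980 -0.3100 0.7090 -0.7570 0.0580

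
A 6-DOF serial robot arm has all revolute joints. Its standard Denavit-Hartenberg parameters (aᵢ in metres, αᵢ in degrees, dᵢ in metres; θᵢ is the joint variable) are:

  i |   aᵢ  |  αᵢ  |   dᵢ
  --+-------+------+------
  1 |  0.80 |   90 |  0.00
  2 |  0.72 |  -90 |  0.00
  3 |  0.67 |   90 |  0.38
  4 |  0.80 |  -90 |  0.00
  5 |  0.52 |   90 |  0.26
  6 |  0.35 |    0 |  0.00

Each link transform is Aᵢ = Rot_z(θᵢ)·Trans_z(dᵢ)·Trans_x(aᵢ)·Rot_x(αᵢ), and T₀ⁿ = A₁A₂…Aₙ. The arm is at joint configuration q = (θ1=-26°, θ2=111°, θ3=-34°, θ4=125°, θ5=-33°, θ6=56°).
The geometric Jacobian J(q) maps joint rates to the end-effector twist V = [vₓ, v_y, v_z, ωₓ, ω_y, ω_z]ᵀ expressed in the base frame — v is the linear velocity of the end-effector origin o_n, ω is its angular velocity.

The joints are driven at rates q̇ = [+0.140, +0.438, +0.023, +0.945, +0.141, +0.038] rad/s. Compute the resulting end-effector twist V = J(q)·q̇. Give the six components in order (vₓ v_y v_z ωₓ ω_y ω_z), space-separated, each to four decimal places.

1.5381 -0.2281 -0.6714 -0.2552 -1.1994 -0.4234

o_n = [-0.3019, 0.1509, -0.4173]
J₁: ẑ×o_n = [-0.1509, -0.3019, 0.0000], ω = ẑ
J2: z=[-0.4384, -0.8988, 0.0000] o=[0.7190, -0.3507, 0.0000] → [0.3751, -0.1829, -1.1374, -0.4384, -0.8988, 0.0000]
J3: z=[-0.8391, 0.4093, -0.3584] o=[0.4871, -0.2376, 0.6722] → [-0.3067, -0.6315, -0.0031, -0.8391, 0.4093, -0.3584]
J4: z=[-0.1833, -0.8330, -0.5221] o=[-0.1749, -0.3315, 1.0546] → [1.4779, -0.2035, -0.1942, -0.1833, -0.8330, -0.5221]
J5: z=[0.9008, 0.0703, -0.4285] o=[-0.4897, 0.1075, 0.4646] → [-0.0434, 0.7139, 0.0259, 0.9008, 0.0703, -0.4285]
J6: z=[0.0606, -0.9975, -0.0362] o=[-0.4791, 0.1292, -0.1163] → [0.3011, 0.0118, 0.1781, 0.0606, -0.9975, -0.0362]
V = J·q̇ = [1.5381, -0.2281, -0.6714, -0.2552, -1.1994, -0.4234]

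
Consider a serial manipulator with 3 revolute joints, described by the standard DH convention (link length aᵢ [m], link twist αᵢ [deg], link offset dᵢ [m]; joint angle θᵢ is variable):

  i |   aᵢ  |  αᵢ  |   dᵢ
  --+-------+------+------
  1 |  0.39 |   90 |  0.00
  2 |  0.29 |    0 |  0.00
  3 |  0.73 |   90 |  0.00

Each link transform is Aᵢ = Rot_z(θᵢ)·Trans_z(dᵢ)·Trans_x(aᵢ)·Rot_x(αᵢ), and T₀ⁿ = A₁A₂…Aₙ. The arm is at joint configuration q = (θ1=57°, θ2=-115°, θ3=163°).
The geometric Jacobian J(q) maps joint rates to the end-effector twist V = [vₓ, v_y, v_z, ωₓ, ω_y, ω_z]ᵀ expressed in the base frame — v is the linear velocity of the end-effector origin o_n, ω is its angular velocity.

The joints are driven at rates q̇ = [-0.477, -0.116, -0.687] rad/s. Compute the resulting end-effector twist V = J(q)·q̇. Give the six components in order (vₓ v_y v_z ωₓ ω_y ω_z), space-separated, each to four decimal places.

0.5230 0.1434 -0.3780 -0.6735 0.4373 -0.4770

o_n = [0.4117, 0.6340, 0.2797]
J₁: ẑ×o_n = [-0.6340, 0.4117, 0.0000], ω = ẑ
J2: z=[0.8387, -0.5446, 0.0000] o=[0.2124, 0.3271, 0.0000] → [-0.1523, -0.2345, 0.3659, 0.8387, -0.5446, 0.0000]
J3: z=[0.8387, -0.5446, 0.0000] o=[0.1457, 0.2243, -0.2628] → [-0.2955, -0.4550, 0.4885, 0.8387, -0.5446, 0.0000]
V = J·q̇ = [0.5230, 0.1434, -0.3780, -0.6735, 0.4373, -0.4770]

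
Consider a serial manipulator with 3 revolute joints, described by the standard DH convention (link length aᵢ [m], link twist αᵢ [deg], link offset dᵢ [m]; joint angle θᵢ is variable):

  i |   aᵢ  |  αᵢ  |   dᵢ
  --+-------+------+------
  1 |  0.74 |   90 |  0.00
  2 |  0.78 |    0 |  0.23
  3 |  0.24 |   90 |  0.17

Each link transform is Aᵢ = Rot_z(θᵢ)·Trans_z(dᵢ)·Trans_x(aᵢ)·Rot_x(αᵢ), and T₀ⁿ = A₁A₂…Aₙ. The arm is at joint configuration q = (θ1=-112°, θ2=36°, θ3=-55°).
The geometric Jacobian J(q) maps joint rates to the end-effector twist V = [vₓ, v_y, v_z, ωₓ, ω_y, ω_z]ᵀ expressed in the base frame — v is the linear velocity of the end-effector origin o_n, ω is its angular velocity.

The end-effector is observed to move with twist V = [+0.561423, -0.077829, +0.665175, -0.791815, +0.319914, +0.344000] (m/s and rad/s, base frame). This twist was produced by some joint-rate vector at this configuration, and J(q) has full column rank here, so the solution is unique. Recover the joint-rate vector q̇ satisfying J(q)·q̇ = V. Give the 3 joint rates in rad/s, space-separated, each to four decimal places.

o_n = [-0.9695, -1.3318, 0.3803]
J₁: ẑ×o_n = [1.3318, -0.9695, 0.0000], ω = ẑ
J2: z=[-0.9272, 0.3746, 0.0000] o=[-0.2772, -0.6861, 0.0000] → [0.1425, 0.3526, 0.8580, -0.9272, 0.3746, 0.0000]
J3: z=[-0.9272, 0.3746, 0.0000] o=[-0.7269, -1.1850, 0.4585] → [-0.0293, -0.0724, 0.2269, -0.9272, 0.3746, 0.0000]
q̇ = J⁺·V = [0.3440, 0.7470, 0.1070]

0.3440 0.7470 0.1070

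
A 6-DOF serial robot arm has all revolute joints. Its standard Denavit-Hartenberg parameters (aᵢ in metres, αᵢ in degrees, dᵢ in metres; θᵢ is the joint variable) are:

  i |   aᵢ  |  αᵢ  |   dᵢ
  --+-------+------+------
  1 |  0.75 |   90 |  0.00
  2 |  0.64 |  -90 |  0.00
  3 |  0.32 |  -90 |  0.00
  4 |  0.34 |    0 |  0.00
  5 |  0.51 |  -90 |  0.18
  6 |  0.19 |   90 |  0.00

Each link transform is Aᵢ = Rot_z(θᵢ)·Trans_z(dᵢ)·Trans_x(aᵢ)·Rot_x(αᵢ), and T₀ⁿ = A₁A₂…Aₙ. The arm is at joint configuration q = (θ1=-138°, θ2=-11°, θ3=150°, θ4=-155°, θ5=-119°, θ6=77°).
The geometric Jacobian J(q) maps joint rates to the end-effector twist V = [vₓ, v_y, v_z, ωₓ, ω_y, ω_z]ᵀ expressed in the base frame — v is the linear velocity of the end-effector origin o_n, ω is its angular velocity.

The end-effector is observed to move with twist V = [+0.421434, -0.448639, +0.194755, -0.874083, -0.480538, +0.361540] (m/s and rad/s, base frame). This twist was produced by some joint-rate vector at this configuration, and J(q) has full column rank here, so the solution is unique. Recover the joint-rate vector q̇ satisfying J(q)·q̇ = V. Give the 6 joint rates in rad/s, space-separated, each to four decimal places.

o_n = [-0.9166, -0.8652, -0.5145]
J₁: ẑ×o_n = [0.8652, -0.9166, 0.0000], ω = ẑ
J2: z=[-0.6691, 0.7431, 0.0000] o=[-0.5574, -0.5018, 0.0000] → [-0.3823, -0.3443, 0.5101, -0.6691, 0.7431, 0.0000]
J3: z=[-0.1418, -0.1277, 0.9816] o=[-1.0242, -0.9222, -0.1221] → [-0.0059, 0.0500, 0.0057, -0.1418, -0.1277, 0.9816]
J4: z=[-0.2147, 0.9720, 0.0954] o=[-0.7150, -0.8591, -0.0692] → [-0.4322, -0.1148, 0.1973, -0.2147, 0.9720, 0.0954]
J5: z=[-0.2147, 0.9720, 0.0954] o=[-1.0332, -0.9382, 0.0209] → [-0.5274, -0.1038, -0.1290, -0.2147, 0.9720, 0.0954]
J6: z=[-0.9541, -0.1879, -0.2333] o=[-0.9653, -0.6913, -0.4555] → [-0.0295, -0.0677, 0.1751, -0.9541, -0.1879, -0.2333]
q̇ = J⁺·V = [0.3810, 0.3750, 0.2190, -0.6390, 0.0330, 0.7570]

0.3810 0.3750 0.2190 -0.6390 0.0330 0.7570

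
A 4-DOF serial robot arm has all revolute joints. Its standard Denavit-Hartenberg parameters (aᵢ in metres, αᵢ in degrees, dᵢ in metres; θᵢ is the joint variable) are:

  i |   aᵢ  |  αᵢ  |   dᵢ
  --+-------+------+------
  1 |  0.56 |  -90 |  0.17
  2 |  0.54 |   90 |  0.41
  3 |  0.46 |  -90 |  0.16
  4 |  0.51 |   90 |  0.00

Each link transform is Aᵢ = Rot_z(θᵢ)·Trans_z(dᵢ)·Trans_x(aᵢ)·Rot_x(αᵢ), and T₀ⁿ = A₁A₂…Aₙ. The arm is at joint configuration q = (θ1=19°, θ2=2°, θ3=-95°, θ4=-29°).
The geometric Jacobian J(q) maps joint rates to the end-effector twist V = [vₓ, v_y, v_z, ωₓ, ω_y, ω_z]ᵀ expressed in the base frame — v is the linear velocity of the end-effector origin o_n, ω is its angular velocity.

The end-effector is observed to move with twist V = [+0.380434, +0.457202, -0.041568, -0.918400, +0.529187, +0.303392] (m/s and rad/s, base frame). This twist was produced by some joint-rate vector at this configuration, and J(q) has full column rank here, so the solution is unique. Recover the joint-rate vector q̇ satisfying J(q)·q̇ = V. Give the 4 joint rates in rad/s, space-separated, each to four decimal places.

o_n = [1.1390, -0.1288, 0.5609]
J₁: ẑ×o_n = [0.1288, 1.1390, -0.0000], ω = ẑ
J2: z=[-0.3256, 0.9455, 0.0000] o=[0.5295, 0.1823, 0.1700] → [0.3696, 0.1273, -0.4750, -0.3256, 0.9455, 0.0000]
J3: z=[0.0330, 0.0114, 0.9994] o=[0.9063, 0.7457, 0.1512] → [0.8786, 0.2190, -0.0315, 0.0330, 0.0114, 0.9994]
J4: z=[0.9697, 0.2417, -0.0348] o=[1.0229, 0.3012, 0.3125] → [0.0451, -0.2450, -0.4450, 0.9697, 0.2417, -0.0348]
q̇ = J⁺·V = [0.1410, 0.7380, 0.1380, -0.7040]

0.1410 0.7380 0.1380 -0.7040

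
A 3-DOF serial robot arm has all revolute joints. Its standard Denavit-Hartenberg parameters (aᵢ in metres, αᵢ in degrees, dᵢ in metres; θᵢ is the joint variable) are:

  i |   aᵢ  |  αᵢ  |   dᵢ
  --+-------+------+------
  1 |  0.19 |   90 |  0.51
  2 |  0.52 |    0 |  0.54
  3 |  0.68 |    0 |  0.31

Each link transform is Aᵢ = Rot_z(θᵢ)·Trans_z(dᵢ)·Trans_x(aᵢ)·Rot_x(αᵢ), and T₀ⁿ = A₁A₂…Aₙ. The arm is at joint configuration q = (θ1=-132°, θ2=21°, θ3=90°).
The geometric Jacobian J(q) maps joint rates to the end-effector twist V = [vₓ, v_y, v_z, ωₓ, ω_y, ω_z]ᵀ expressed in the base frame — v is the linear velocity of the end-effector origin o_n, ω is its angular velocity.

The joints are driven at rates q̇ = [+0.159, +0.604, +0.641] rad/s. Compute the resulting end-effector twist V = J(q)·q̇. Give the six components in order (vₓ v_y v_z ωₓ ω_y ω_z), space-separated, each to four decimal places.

0.5648 0.5246 -0.0102 -0.9252 0.8331 0.1590

o_n = [-0.9206, 0.2479, 1.3312]
J₁: ẑ×o_n = [-0.2479, -0.9206, 0.0000], ω = ẑ
J2: z=[-0.7431, 0.6691, 0.0000] o=[-0.1271, -0.1412, 0.5100] → [0.5495, 0.6103, 0.2418, -0.7431, 0.6691, 0.0000]
J3: z=[-0.7431, 0.6691, 0.0000] o=[-0.8533, -0.1406, 0.6964] → [0.4248, 0.4718, -0.2437, -0.7431, 0.6691, 0.0000]
V = J·q̇ = [0.5648, 0.5246, -0.0102, -0.9252, 0.8331, 0.1590]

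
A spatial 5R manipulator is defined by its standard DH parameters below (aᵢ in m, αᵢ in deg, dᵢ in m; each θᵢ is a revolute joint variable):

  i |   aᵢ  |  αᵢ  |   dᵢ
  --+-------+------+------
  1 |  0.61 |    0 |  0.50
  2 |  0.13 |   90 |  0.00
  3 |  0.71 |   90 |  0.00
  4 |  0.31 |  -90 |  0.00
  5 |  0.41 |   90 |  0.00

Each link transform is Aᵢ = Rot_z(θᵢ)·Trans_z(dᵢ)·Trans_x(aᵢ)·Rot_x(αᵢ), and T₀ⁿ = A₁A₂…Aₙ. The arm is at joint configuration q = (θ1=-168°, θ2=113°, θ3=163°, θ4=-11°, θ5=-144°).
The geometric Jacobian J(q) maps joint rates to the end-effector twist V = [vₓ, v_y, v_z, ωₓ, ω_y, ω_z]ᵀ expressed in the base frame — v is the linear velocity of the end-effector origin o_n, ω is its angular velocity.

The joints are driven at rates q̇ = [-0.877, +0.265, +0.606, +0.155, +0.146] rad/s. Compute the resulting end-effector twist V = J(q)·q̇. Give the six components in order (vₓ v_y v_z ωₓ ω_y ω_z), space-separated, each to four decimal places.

-0.0354 0.9212 -0.3002 -0.6031 -0.4451 -0.4556

o_n = [-0.8628, 0.2461, 0.9318]
J₁: ẑ×o_n = [-0.2461, -0.8628, 0.0000], ω = ẑ
J2: z=[0.0000, 0.0000, 1.0000] o=[-0.5967, -0.1268, 0.5000] → [-0.3729, -0.2662, 0.0000, 0.0000, 0.0000, 1.0000]
J3: z=[-0.8192, -0.5736, 0.0000] o=[-0.5221, -0.2333, 0.5000] → [-0.2477, 0.3537, -0.5881, -0.8192, -0.5736, 0.0000]
J4: z=[0.1677, -0.2395, 0.9563] o=[-0.9115, 0.3229, 0.7076] → [0.0197, 0.0090, -0.0012, 0.1677, -0.2395, 0.9563]
J5: z=[-0.9088, -0.4136, 0.0558] o=[-1.0300, 0.5952, 0.7966] → [-0.0365, 0.1322, 0.3864, -0.9088, -0.4136, 0.0558]
V = J·q̇ = [-0.0354, 0.9212, -0.3002, -0.6031, -0.4451, -0.4556]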